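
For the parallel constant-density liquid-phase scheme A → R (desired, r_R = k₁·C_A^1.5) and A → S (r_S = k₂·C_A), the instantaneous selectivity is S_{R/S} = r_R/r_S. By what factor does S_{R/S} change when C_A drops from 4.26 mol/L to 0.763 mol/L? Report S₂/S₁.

S_{R/S} = (k₁/k₂)·C_A^0.5, so S₂/S₁ = (C_{A,2}/C_{A,1})^0.5.
= (0.763/4.26)^0.5 = (0.1791)^0.5 = 0.423.
Selectivity toward R falls as C_A falls — high-concentration operation is favoured.

0.423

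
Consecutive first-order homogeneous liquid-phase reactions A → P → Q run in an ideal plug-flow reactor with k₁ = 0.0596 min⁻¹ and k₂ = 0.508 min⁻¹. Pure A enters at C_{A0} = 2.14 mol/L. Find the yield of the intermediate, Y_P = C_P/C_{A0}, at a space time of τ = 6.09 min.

Solving the coupled first-order balances gives C_P(τ) = [k₁/(k₂−k₁)]·C_{A0}·(e^(−k₁τ) − e^(−k₂τ)).
e^(−k₁τ) = e^(−0.0596×6.09) = e^(−0.3630) = 0.6956; e^(−k₂τ) = e^(−3.094) = 0.04533.
C_P = 0.0596×2.14/(0.508−0.0596) × (0.6956−0.04533) = 0.2844×0.6503 = 0.1850 mol/L.
Y_P = C_P/C_{A0} = 0.1850/2.14 = 0.0864.

0.0864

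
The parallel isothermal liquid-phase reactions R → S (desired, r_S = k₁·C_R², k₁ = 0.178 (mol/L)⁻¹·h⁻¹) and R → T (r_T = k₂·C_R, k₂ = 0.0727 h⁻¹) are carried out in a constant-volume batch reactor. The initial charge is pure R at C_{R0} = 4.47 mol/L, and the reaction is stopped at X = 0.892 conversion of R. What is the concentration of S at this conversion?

3.29 mol/L

C_R = C_{R0}(1−X) = 0.4828 mol/L.
Along a PFR/batch, dC_T/dC_R = −r_T/(r_S+r_T) = −k₂/(k₂+k₁·C_R).
Integrating from C_{R0} to C_R: C_T = (0.0727/0.178)·ln[(0.0727+0.178·4.47)/(0.0727+0.178·0.483)] = 0.4084·ln(0.8684/0.1586) = 0.6943 mol/L.
Then C_S = (C_{R0}−C_R) − C_T = 3.987 − 0.6943 = 3.293 mol/L.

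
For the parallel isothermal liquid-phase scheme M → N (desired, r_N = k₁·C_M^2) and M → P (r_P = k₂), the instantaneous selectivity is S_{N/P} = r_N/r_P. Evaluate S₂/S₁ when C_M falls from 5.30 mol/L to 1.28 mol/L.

0.0583

S_{N/P} = (k₁/k₂)·C_M^2, so S₂/S₁ = (C_{M,2}/C_{M,1})^2.
= (1.28/5.30)^2 = (0.2415)^2 = 0.0583.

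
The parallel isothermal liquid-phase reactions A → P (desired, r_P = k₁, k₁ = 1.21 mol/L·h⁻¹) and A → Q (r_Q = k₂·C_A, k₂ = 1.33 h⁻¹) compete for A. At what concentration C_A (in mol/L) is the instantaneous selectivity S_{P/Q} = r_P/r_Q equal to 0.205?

4.44 mol/L

S_{P/Q} = (k₁/k₂)·C_A⁻¹ ⇒ C_A = (S·k₂/k₁)^(-1).
= (0.205×1.33/1.21)^(-1) = (0.2253)^(-1) = 4.44 mol/L.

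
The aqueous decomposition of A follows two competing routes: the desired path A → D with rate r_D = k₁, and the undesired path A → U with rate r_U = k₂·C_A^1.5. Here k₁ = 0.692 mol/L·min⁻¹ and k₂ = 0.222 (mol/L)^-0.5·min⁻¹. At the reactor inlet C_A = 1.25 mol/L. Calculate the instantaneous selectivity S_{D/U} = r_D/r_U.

2.23

S_{D/U} = r_D/r_U = (k₁)/(k₂·C_A^1.5) = (k₁/k₂)·C_A^-1.5.
= (0.692) / (0.222×1.250^1.5) = 0.6920/0.3103 = 2.23.
The undesired path is higher order in A, so low C_A (CSTR or dilute feed) favours D.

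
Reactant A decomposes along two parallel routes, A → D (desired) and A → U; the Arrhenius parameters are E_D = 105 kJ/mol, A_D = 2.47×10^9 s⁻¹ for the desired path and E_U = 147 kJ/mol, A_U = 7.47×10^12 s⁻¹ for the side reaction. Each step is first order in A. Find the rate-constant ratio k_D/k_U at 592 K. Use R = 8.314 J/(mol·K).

With equal orders, S_{D/U} = k_D/k_U = (A_D/A_U)·exp[(E_U−E_D)/(RT)].
(E_U−E_D)/(RT) = (147−105)×10³/(8.314×592) = 42000/4922 = 8.533.
k_D/k_U = (2.47×10^9/7.47×10^12)·exp(8.533) = 3.307×10^-4 × 5081 = 1.68.

1.68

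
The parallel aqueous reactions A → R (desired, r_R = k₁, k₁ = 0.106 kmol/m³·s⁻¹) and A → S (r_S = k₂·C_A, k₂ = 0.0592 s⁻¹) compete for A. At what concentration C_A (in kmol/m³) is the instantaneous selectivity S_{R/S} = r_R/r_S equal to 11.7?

0.153 kmol/m³

S_{R/S} = (k₁/k₂)·C_A⁻¹ ⇒ C_A = (S·k₂/k₁)^(-1).
= (11.7×0.0592/0.106)^(-1) = (6.534)^(-1) = 0.153 kmol/m³.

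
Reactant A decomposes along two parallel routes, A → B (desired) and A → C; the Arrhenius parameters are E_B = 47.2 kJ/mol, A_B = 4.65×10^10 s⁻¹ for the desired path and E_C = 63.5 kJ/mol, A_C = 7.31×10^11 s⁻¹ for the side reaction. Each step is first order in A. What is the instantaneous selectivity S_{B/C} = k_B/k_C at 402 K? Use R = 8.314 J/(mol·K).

With equal orders, S_{B/C} = k_B/k_C = (A_B/A_C)·exp[(E_C−E_B)/(RT)].
(E_C−E_B)/(RT) = (63.5−47.2)×10³/(8.314×402) = 16300/3342 = 4.877.
k_B/k_C = (4.65×10^10/7.31×10^11)·exp(4.877) = 0.06361 × 131.2 = 8.35.
Since E_B < E_C, lowering the temperature improves selectivity toward B.

8.35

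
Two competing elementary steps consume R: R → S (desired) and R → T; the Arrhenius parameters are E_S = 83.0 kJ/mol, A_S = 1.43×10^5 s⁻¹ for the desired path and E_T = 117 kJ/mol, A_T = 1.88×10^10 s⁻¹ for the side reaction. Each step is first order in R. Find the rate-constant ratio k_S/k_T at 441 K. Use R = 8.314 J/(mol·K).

0.0810

k_S/k_T = (A_S/A_T)·exp[−(E_S−E_T)/(RT)] = (A_S/A_T)·exp[(E_T−E_S)/(RT)].
(E_T−E_S)/(RT) = (117−83.0)×10³/(8.314×441) = 34000/3666 = 9.273.
k_S/k_T = (1.43×10^5/1.88×10^10)·exp(9.273) = 7.606×10^-6 × 10649 = 0.0810.
Since E_S < E_T, lowering the temperature improves selectivity toward S.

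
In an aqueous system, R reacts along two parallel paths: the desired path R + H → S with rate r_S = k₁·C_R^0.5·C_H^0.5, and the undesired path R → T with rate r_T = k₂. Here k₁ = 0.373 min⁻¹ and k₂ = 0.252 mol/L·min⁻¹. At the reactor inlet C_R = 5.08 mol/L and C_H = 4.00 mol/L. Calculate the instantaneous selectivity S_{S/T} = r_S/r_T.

S_{S/T} = r_S/r_T = (k₁·C_R^0.5·C_H^0.5)/(k₂) = (k₁/k₂)·C_R^0.5·C_H^0.5.
= (0.373×5.080^0.5×4.000^0.5) / (0.252) = 1.681/0.2520 = 6.67.
Since the desired path is higher order in R, keeping C_R high (PFR or concentrated feed) favours S.

6.67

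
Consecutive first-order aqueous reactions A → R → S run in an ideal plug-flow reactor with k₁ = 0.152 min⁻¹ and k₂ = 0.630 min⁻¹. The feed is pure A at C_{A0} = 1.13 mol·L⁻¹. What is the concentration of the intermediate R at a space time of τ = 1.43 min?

For first-order series with pure A initially, C_R(τ) = k₁C_{A0}/(k₂−k₁)·(e^(−k₁τ) − e^(−k₂τ)).
e^(−k₁τ) = e^(−0.152×1.43) = e^(−0.2174) = 0.8046; e^(−k₂τ) = e^(−0.9009) = 0.4062.
C_R = 0.152×1.13/(0.630−0.152) × (0.8046−0.4062) = 0.3593×0.3984 = 0.1432 mol·L⁻¹.

0.143 mol·L⁻¹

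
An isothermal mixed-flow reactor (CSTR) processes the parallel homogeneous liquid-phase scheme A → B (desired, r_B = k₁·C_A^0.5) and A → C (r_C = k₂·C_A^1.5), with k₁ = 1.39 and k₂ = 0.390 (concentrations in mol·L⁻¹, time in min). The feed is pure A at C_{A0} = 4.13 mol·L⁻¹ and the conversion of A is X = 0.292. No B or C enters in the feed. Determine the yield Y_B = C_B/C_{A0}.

Exit C_A = C_{A0}(1−X) = 4.13×0.708 = 2.924 mol·L⁻¹.
Rates in a CSTR are evaluated at the outlet concentration: r_B = 1.39×2.924^0.5 = 2.377, r_C = 0.390×2.924^1.5 = 1.950.
Fraction of consumed A going to B: r_B/(r_B+r_C) = 0.5493.
C_B = 0.5493·C_{A0}·X = 0.5493×4.13×0.292 = 0.662 mol·L⁻¹; Y_B = C_B/C_{A0} = 0.160.

0.160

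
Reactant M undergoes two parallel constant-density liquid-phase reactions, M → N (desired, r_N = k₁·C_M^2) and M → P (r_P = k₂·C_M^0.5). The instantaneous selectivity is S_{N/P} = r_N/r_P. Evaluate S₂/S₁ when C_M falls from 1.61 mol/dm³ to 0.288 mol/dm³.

S_{N/P} = (k₁/k₂)·C_M^1.5, so S₂/S₁ = (C_{M,2}/C_{M,1})^1.5.
= (0.288/1.61)^1.5 = (0.1789)^1.5 = 0.0757.
Selectivity toward N falls as C_M falls — high-concentration operation is favoured.

0.0757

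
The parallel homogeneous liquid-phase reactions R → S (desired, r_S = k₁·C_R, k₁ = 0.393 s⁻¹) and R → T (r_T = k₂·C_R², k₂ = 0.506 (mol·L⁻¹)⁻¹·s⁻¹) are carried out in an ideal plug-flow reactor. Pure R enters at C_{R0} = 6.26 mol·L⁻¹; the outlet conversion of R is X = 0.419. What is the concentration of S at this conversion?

0.362 mol·L⁻¹

C_R = C_{R0}(1−X) = 3.637 mol·L⁻¹.
Along a PFR/batch, dC_S/dC_R = −r_S/(r_S+r_T) = −k₁/(k₁+k₂·C_R).
Integrating from C_{R0} to C_R: C_S = (0.393/0.506)·ln[(0.393+0.506·6.26)/(0.393+0.506·3.64)] = 0.7767·ln(3.561/2.233) = 0.3623 mol·L⁻¹.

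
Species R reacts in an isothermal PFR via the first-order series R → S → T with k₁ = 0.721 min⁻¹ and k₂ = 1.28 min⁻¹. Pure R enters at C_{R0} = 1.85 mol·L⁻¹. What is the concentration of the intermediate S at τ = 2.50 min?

0.296 mol·L⁻¹

For first-order series with pure R initially, C_S(τ) = k₁C_{R0}/(k₂−k₁)·(e^(−k₁τ) − e^(−k₂τ)).
e^(−k₁τ) = e^(−0.721×2.50) = e^(−1.802) = 0.1649; e^(−k₂τ) = e^(−3.200) = 0.04076.
C_S = 0.721×1.85/(1.28−0.721) × (0.1649−0.04076) = 2.386×0.1241 = 0.2962 mol·L⁻¹.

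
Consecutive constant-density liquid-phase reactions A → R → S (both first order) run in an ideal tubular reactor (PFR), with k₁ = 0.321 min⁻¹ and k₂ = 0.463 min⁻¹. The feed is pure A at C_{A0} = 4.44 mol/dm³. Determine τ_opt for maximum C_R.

2.58 min

Setting dC_R/dτ = 0 gives τ_opt = ln(k₂/k₁)/(k₂−k₁).
= ln(0.463/0.321)/(0.463−0.321) = ln(1.442)/0.1420 = 0.3663/0.1420 = 2.58 min.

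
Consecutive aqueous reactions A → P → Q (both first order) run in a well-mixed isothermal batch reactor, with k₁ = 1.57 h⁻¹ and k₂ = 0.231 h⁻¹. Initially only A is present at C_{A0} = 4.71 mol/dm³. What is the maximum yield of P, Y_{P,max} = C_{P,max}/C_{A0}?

At the optimum, C_{P,max}/C_{A0} = (k₁/k₂)^[k₂/(k₂−k₁)].
= (1.57/0.231)^(0.231/(0.231−1.57)) = (6.797)^(-0.1725) = 0.7185.

0.718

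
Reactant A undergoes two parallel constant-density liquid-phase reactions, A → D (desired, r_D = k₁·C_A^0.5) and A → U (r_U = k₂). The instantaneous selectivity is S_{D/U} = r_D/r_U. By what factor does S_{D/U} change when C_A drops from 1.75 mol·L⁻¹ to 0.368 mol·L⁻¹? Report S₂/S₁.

0.459

S_{D/U} = (k₁/k₂)·C_A^0.5, so S₂/S₁ = (C_{A,2}/C_{A,1})^0.5.
= (0.368/1.75)^0.5 = (0.2103)^0.5 = 0.459.
Selectivity toward D falls as C_A falls — high-concentration operation is favoured.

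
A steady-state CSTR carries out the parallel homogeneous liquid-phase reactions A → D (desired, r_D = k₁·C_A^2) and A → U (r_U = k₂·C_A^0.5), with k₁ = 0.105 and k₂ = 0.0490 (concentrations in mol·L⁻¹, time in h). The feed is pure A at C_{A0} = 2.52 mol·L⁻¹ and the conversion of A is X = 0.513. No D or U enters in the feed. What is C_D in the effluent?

Exit C_A = C_{A0}(1−X) = 2.52×0.487 = 1.227 mol·L⁻¹.
A CSTR operates uniformly at the exit composition, giving r_D = 0.1581 and r_U = 0.05428 (each k·C_A^n at C_A = 1.227).
Fraction of consumed A going to D: r_D/(r_D+r_U) = 0.7445.
C_D = 0.7445·C_{A0}·X = 0.7445×2.52×0.513 = 0.962 mol·L⁻¹.

0.962 mol·L⁻¹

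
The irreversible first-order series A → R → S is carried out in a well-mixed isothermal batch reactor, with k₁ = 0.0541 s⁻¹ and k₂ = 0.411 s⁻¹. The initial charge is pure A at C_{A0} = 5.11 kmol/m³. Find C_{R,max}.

At the optimum, C_{R,max}/C_{A0} = (k₁/k₂)^[k₂/(k₂−k₁)].
= (0.0541/0.411)^(0.411/(0.411−0.0541)) = (0.1316)^(1.152) = 0.09680.
C_{R,max} = 0.09680×5.11 = 0.495 kmol/m³.

0.495 kmol/m³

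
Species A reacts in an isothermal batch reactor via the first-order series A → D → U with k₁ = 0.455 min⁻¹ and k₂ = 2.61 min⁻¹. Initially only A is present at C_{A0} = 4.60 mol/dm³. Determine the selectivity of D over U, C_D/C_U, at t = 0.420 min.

1.48

Solving the coupled first-order balances gives C_D(t) = [k₁/(k₂−k₁)]·C_{A0}·(e^(−k₁t) − e^(−k₂t)).
e^(−k₁t) = e^(−0.455×0.420) = e^(−0.1911) = 0.8260; e^(−k₂t) = e^(−1.096) = 0.3341.
C_D = 0.455×4.60/(2.61−0.455) × (0.8260−0.3341) = 0.9712×0.4919 = 0.4778 mol/dm³.
C_A = C_{A0}e^(−k₁t) = 3.800 mol/dm³, so C_U = C_{A0}−C_A−C_D = 0.3224 mol/dm³; C_D/C_U = 1.48.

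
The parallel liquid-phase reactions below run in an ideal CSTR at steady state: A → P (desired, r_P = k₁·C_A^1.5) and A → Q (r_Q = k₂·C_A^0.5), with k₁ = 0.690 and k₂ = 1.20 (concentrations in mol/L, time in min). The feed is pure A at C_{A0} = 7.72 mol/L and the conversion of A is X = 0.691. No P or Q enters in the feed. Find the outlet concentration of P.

Exit C_A = C_{A0}(1−X) = 7.72×0.309 = 2.385 mol/L.
In a CSTR the entire volume is at exit conditions, so r_P = 0.690×2.385^1.5 = 2.542 and r_Q = 1.20×2.385^0.5 = 1.853.
Fraction of consumed A going to P: r_P/(r_P+r_Q) = 0.5784.
C_P = 0.5784·C_{A0}·X = 0.5784×7.72×0.691 = 3.09 mol/L.

3.09 mol/L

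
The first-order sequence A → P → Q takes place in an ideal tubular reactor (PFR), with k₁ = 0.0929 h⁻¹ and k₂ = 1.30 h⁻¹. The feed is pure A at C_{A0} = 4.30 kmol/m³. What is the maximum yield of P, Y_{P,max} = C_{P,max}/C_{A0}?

0.0583

At the optimum, C_{P,max}/C_{A0} = (k₁/k₂)^[k₂/(k₂−k₁)].
= (0.0929/1.30)^(1.30/(1.30−0.0929)) = (0.07146)^(1.077) = 0.05833.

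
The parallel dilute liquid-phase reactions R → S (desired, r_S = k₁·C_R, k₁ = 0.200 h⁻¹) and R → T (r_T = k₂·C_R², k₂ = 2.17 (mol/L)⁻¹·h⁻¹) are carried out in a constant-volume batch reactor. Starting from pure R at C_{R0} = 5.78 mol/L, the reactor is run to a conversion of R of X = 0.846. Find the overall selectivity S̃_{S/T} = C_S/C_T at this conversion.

0.0349

C_R = C_{R0}(1−X) = 0.8901 mol/L.
Along a PFR/batch, dC_S/dC_R = −r_S/(r_S+r_T) = −k₁/(k₁+k₂·C_R).
Integrating from C_{R0} to C_R: C_S = (0.200/2.17)·ln[(0.200+2.17·5.78)/(0.200+2.17·0.890)] = 0.09217·ln(12.74/2.132) = 0.1648 mol/L.
C_T = (C_{R0}−C_R)−C_S = 4.725 mol/L; S̃_{S/T} = 0.1648/4.725 = 0.0349.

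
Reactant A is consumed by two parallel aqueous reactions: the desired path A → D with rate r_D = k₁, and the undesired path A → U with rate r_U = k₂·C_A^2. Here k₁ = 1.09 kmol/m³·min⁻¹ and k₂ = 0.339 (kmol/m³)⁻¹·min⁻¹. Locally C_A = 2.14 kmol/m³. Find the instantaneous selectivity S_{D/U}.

S_{D/U} = r_D/r_U = (k₁)/(k₂·C_A^2) = (k₁/k₂)·C_A^-2.
= (1.09) / (0.339×2.140^2) = 1.090/1.552 = 0.702.

0.702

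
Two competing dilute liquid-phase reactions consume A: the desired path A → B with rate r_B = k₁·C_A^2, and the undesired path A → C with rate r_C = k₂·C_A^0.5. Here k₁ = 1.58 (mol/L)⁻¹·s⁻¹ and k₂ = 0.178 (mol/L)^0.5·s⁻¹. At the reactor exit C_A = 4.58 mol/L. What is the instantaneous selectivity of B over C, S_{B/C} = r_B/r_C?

S_{B/C} = r_B/r_C = (k₁·C_A^2)/(k₂·C_A^0.5) = (k₁/k₂)·C_A^1.5.
= (1.58×4.580^2) / (0.178×4.580^0.5) = 33.14/0.3809 = 87.0.
Since the desired path is higher order in A, keeping C_A high (PFR or concentrated feed) favours B.

87.0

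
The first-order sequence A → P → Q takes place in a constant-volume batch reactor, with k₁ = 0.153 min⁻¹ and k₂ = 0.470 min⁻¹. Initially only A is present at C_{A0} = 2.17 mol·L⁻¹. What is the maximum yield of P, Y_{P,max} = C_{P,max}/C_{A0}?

0.189

At the optimum, C_{P,max}/C_{A0} = (k₁/k₂)^[k₂/(k₂−k₁)].
= (0.153/0.470)^(0.470/(0.470−0.153)) = (0.3255)^(1.483) = 0.1894.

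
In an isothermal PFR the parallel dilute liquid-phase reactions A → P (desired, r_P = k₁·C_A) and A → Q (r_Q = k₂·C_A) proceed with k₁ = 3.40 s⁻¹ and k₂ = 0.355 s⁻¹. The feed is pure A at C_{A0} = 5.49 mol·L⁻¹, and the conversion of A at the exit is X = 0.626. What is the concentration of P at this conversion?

3.11 mol·L⁻¹

C_A = C_{A0}(1−X) = 2.053 mol·L⁻¹.
Both paths are first order in A, so the instantaneous fraction to P is constant: dC_P/d(−C_A) = k₁/(k₁+k₂) = 0.9055.
C_P = 0.9055·(C_{A0}−C_A) = 0.9055×3.437 = 3.11 mol·L⁻¹.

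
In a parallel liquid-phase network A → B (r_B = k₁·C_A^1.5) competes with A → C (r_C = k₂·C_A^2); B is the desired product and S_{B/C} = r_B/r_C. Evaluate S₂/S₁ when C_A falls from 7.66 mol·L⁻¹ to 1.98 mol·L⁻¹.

S_{B/C} = (k₁/k₂)·C_A^-0.5, so S₂/S₁ = (C_{A,2}/C_{A,1})^-0.5.
= (1.98/7.66)^(-0.5) = (0.2585)^(-0.5) = 1.97.
Selectivity toward B rises as C_A falls — low-concentration operation is favoured.

1.97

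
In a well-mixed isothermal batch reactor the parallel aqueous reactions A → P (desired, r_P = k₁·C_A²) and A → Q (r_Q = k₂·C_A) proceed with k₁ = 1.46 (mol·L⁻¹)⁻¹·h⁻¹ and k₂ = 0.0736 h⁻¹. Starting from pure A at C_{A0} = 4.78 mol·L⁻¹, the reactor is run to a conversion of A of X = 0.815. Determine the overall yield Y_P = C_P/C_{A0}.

C_A = C_{A0}(1−X) = 0.8843 mol·L⁻¹.
Along a PFR/batch, dC_Q/dC_A = −r_Q/(r_P+r_Q) = −k₂/(k₂+k₁·C_A).
Integrating from C_{A0} to C_A: C_Q = (0.0736/1.46)·ln[(0.0736+1.46·4.78)/(0.0736+1.46·0.884)] = 0.05041·ln(7.052/1.365) = 0.08280 mol·L⁻¹.
Then C_P = (C_{A0}−C_A) − C_Q = 3.896 − 0.08280 = 3.813 mol·L⁻¹.
Y_P = C_P/C_{A0} = 3.813/4.78 = 0.798.

0.798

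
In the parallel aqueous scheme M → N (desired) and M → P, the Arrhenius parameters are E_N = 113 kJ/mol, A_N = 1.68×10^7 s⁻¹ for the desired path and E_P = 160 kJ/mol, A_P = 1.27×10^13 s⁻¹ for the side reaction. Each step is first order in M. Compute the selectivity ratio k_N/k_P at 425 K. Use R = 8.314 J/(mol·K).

0.791

Since both paths have the same order in M, the concentration cancels and S_{N/P} = k_N/k_P = (A_N/A_P)·exp[(E_P−E_N)/(RT)].
(E_P−E_N)/(RT) = (160−113)×10³/(8.314×425) = 47000/3533 = 13.30.
k_N/k_P = (1.68×10^7/1.27×10^13)·exp(13.30) = 1.323×10^-6 × 5.981×10^5 = 0.791.
Since E_N < E_P, lowering the temperature improves selectivity toward N.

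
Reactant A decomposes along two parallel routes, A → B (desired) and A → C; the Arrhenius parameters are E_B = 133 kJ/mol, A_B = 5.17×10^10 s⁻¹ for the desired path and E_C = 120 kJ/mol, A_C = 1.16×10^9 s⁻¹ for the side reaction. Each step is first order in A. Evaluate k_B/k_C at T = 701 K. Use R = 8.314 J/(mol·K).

k_B/k_C = (A_B/A_C)·exp[−(E_B−E_C)/(RT)] = (A_B/A_C)·exp[(E_C−E_B)/(RT)].
(E_C−E_B)/(RT) = (120−133)×10³/(8.314×701) = -13000/5828 = -2.231.
k_B/k_C = (5.17×10^10/1.16×10^9)·exp(-2.231) = 44.57 × 0.1075 = 4.79.
Since E_B > E_C, raising the temperature improves selectivity toward B.

4.79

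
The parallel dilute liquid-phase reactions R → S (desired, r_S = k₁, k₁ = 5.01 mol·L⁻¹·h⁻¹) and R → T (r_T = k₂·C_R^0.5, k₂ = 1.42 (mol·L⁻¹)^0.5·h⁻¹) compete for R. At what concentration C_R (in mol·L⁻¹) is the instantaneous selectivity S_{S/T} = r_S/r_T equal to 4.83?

0.534 mol·L⁻¹

S_{S/T} = (k₁/k₂)·C_R^-0.5 ⇒ C_R = (S·k₂/k₁)^(-2).
= (4.83×1.42/5.01)^(-2) = (1.369)^(-2) = 0.534 mol·L⁻¹.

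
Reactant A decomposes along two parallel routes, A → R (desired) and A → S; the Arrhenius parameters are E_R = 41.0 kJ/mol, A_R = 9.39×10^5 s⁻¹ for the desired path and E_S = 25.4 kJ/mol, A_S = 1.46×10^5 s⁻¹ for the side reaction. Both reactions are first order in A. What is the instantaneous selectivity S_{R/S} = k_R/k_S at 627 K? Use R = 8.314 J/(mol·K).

With equal orders, S_{R/S} = k_R/k_S = (A_R/A_S)·exp[(E_S−E_R)/(RT)].
(E_S−E_R)/(RT) = (25.4−41.0)×10³/(8.314×627) = -15600/5213 = -2.993.
k_R/k_S = (9.39×10^5/1.46×10^5)·exp(-2.993) = 6.432 × 0.05016 = 0.323.
Since E_R > E_S, raising the temperature improves selectivity toward R.

0.323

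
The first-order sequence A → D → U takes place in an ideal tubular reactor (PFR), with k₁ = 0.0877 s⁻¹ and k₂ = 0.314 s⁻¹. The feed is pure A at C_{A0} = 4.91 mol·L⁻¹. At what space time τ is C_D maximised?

5.64 s

For first-order series the maximum of C_D occurs at τ_opt = ln(k₂/k₁)/(k₂−k₁).
= ln(0.314/0.0877)/(0.314−0.0877) = ln(3.580)/0.2263 = 1.275/0.2263 = 5.64 s.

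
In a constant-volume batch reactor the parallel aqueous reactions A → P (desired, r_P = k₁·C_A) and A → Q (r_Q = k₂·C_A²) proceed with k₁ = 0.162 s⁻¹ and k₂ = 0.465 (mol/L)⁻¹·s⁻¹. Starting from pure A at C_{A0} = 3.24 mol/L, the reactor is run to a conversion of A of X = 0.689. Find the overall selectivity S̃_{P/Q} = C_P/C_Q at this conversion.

0.179

C_A = C_{A0}(1−X) = 1.008 mol/L.
Along a PFR/batch, dC_P/dC_A = −r_P/(r_P+r_Q) = −k₁/(k₁+k₂·C_A).
Integrating from C_{A0} to C_A: C_P = (0.162/0.465)·ln[(0.162+0.465·3.24)/(0.162+0.465·1.01)] = 0.3484·ln(1.669/0.6306) = 0.3390 mol/L.
C_Q = (C_{A0}−C_A)−C_P = 1.893 mol/L; S̃_{P/Q} = 0.3390/1.893 = 0.179.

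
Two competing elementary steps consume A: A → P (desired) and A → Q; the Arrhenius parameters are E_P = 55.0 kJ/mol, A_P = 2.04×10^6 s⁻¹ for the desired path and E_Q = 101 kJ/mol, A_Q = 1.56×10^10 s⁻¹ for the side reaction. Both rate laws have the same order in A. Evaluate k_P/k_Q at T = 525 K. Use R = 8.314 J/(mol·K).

4.94

With equal orders, S_{P/Q} = k_P/k_Q = (A_P/A_Q)·exp[(E_Q−E_P)/(RT)].
(E_Q−E_P)/(RT) = (101−55.0)×10³/(8.314×525) = 46000/4365 = 10.54.
k_P/k_Q = (2.04×10^6/1.56×10^10)·exp(10.54) = 1.308×10^-4 × 37750 = 4.94.
Since E_P < E_Q, lowering the temperature improves selectivity toward P.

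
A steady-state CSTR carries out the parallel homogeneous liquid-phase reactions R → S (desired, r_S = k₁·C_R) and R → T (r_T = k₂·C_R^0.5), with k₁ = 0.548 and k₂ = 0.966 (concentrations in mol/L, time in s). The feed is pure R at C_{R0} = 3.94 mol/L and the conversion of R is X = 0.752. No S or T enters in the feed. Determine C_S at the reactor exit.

Exit C_R = C_{R0}(1−X) = 3.94×0.248 = 0.9771 mol/L.
Rates in a CSTR are evaluated at the outlet concentration: r_S = 0.548×0.9771 = 0.5355, r_T = 0.966×0.9771^0.5 = 0.9549.
Fraction of consumed R going to S: r_S/(r_S+r_T) = 0.3593.
C_S = 0.3593·C_{R0}·X = 0.3593×3.94×0.752 = 1.06 mol/L.

1.06 mol/L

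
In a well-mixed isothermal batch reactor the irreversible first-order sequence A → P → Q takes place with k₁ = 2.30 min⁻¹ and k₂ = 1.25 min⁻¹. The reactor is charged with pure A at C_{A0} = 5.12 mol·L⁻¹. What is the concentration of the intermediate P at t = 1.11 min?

The intermediate concentration in a first-order A→B→C sequence is C_P = k₁C_{A0}(e^(−k₁t) − e^(−k₂t))/(k₂−k₁).
e^(−k₁t) = e^(−2.30×1.11) = e^(−2.553) = 0.07785; e^(−k₂t) = e^(−1.388) = 0.2497.
C_P = 2.30×5.12/(1.25−2.30) × (0.07785−0.2497) = (-11.22)×(-0.1719) = 1.927 mol·L⁻¹.

1.93 mol·L⁻¹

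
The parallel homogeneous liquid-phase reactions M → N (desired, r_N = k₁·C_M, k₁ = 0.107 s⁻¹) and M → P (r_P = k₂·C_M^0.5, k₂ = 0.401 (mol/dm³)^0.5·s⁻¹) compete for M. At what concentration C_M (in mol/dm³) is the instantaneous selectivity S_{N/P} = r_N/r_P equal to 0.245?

S_{N/P} = (k₁/k₂)·C_M^0.5 ⇒ C_M = (S·k₂/k₁)^(2).
= (0.245×0.401/0.107)^(2) = (0.9182)^(2) = 0.843 mol/dm³.

0.843 mol/dm³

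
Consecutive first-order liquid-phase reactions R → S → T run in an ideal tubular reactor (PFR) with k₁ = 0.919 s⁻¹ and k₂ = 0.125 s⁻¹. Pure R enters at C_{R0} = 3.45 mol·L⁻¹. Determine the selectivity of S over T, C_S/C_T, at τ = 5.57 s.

1.34

The intermediate concentration in a first-order A→B→C sequence is C_S = k₁C_{R0}(e^(−k₁τ) − e^(−k₂τ))/(k₂−k₁).
e^(−k₁τ) = e^(−0.919×5.57) = e^(−5.119) = 0.005983; e^(−k₂τ) = e^(−0.6963) = 0.4985.
C_S = 0.919×3.45/(0.125−0.919) × (0.005983−0.4985) = (-3.993)×(-0.4925) = 1.966 mol·L⁻¹.
C_R = C_{R0}e^(−k₁τ) = 0.02064 mol·L⁻¹, so C_T = C_{R0}−C_R−C_S = 1.463 mol·L⁻¹; C_S/C_T = 1.34.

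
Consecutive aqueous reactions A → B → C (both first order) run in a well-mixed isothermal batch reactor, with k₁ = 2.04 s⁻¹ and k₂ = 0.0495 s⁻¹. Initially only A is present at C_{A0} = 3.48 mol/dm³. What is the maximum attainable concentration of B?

Evaluating C_B at t_opt = ln(k₂/k₁)/(k₂−k₁) gives C_{B,max}/C_{A0} = (k₁/k₂)^[k₂/(k₂−k₁)].
= (2.04/0.0495)^(0.0495/(0.0495−2.04)) = (41.21)^(-0.02487) = 0.9117.
C_{B,max} = 0.9117×3.48 = 3.17 mol/dm³.

3.17 mol/dm³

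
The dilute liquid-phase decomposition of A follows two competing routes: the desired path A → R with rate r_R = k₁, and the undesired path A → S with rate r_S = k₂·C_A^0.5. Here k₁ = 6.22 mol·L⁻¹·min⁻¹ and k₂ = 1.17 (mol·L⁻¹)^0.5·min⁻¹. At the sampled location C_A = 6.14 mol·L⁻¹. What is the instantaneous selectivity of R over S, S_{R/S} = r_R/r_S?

2.15

S_{R/S} = r_R/r_S = (k₁)/(k₂·C_A^0.5) = (k₁/k₂)·C_A^-0.5.
= (6.22) / (1.17×6.140^0.5) = 6.220/2.899 = 2.15.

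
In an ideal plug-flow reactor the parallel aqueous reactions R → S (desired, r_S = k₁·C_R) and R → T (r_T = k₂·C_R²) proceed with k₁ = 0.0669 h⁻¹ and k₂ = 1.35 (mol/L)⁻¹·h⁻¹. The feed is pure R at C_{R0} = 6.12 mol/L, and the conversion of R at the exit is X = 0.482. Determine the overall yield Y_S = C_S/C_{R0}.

C_R = C_{R0}(1−X) = 3.170 mol/L.
Along a PFR/batch, dC_S/dC_R = −r_S/(r_S+r_T) = −k₁/(k₁+k₂·C_R).
Integrating from C_{R0} to C_R: C_S = (0.0669/1.35)·ln[(0.0669+1.35·6.12)/(0.0669+1.35·3.17)] = 0.04956·ln(8.329/4.347) = 0.03223 mol/L.
Y_S = C_S/C_{R0} = 0.03223/6.12 = 0.00527.

0.00527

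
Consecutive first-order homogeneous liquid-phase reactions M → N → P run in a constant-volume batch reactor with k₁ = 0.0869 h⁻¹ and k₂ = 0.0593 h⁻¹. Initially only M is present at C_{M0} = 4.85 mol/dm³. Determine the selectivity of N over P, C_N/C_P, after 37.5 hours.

0.296

For first-order series with pure M initially, C_N(t) = k₁C_{M0}/(k₂−k₁)·(e^(−k₁t) − e^(−k₂t)).
e^(−k₁t) = e^(−0.0869×37.5) = e^(−3.259) = 0.03844; e^(−k₂t) = e^(−2.224) = 0.1082.
C_N = 0.0869×4.85/(0.0593−0.0869) × (0.03844−0.1082) = (-15.27)×(-0.06977) = 1.065 mol/dm³.
C_M = C_{M0}e^(−k₁t) = 0.1864 mol/dm³, so C_P = C_{M0}−C_M−C_N = 3.598 mol/dm³; C_N/C_P = 0.296.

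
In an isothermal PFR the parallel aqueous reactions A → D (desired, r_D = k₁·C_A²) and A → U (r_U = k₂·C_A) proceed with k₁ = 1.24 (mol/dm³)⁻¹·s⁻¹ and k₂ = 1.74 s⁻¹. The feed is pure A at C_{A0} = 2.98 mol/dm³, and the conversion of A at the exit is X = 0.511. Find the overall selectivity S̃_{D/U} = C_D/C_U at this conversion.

1.54

C_A = C_{A0}(1−X) = 1.457 mol/dm³.
Along a PFR/batch, dC_U/dC_A = −r_U/(r_D+r_U) = −k₂/(k₂+k₁·C_A).
Integrating from C_{A0} to C_A: C_U = (1.74/1.24)·ln[(1.74+1.24·2.98)/(1.74+1.24·1.46)] = 1.403·ln(5.435/3.547) = 0.5989 mol/dm³.
Then C_D = (C_{A0}−C_A) − C_U = 1.523 − 0.5989 = 0.9239 mol/dm³.
S̃_{D/U} = C_D/C_U = 0.9239/0.5989 = 1.54.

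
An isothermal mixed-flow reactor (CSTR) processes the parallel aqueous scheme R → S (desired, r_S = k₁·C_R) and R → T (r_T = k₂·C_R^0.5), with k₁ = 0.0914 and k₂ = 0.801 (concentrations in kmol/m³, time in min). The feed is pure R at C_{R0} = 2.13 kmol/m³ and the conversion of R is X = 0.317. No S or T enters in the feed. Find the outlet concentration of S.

0.0817 kmol/m³

Exit C_R = C_{R0}(1−X) = 2.13×0.683 = 1.455 kmol/m³.
In a CSTR the entire volume is at exit conditions, so r_S = 0.0914×1.455 = 0.1330 and r_T = 0.801×1.455^0.5 = 0.9661.
Fraction of consumed R going to S: r_S/(r_S+r_T) = 0.1210.
C_S = 0.1210·C_{R0}·X = 0.1210×2.13×0.317 = 0.0817 kmol/m³.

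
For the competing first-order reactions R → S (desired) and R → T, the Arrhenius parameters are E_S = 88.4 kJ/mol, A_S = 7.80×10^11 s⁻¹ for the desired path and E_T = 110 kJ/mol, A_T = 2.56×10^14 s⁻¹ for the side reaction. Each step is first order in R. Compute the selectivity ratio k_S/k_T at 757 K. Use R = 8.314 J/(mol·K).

0.0943

k_S/k_T = (A_S/A_T)·exp[−(E_S−E_T)/(RT)] = (A_S/A_T)·exp[(E_T−E_S)/(RT)].
(E_T−E_S)/(RT) = (110−88.4)×10³/(8.314×757) = 21600/6294 = 3.432.
k_S/k_T = (7.80×10^11/2.56×10^14)·exp(3.432) = 0.003047 × 30.94 = 0.0943.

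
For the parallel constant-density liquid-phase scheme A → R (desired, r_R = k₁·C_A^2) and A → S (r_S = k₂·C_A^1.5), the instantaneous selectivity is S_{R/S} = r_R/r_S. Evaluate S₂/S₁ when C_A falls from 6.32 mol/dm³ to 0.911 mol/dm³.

0.380

S_{R/S} = (k₁/k₂)·C_A^0.5, so S₂/S₁ = (C_{A,2}/C_{A,1})^0.5.
= (0.911/6.32)^0.5 = (0.1441)^0.5 = 0.380.
Selectivity toward R falls as C_A falls — high-concentration operation is favoured.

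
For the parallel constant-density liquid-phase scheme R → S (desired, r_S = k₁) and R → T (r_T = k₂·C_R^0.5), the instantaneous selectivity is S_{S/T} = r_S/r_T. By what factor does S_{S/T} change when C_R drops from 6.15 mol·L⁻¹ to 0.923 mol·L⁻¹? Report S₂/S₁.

2.58

S_{S/T} = (k₁/k₂)·C_R^-0.5, so S₂/S₁ = (C_{R,2}/C_{R,1})^-0.5.
= (0.923/6.15)^(-0.5) = (0.1501)^(-0.5) = 2.58.
Selectivity toward S rises as C_R falls — low-concentration operation is favoured.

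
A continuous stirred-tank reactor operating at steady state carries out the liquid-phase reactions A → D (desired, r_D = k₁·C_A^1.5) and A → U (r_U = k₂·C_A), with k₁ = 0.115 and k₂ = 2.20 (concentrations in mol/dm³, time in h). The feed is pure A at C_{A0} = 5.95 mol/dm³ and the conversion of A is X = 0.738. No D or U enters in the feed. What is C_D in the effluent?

0.269 mol/dm³

Exit C_A = C_{A0}(1−X) = 5.95×0.262 = 1.559 mol/dm³.
Rates in a CSTR are evaluated at the outlet concentration: r_D = 0.115×1.559^1.5 = 0.2238, r_U = 2.20×1.559 = 3.430.
Fraction of consumed A going to D: r_D/(r_D+r_U) = 0.06127.
C_D = 0.06127·C_{A0}·X = 0.06127×5.95×0.738 = 0.269 mol/dm³.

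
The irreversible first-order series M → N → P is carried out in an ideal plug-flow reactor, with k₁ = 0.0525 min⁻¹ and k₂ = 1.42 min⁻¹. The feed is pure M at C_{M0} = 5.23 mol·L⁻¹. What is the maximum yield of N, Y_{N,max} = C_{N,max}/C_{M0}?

Evaluating C_N at τ_opt = ln(k₂/k₁)/(k₂−k₁) gives C_{N,max}/C_{M0} = (k₁/k₂)^[k₂/(k₂−k₁)].
= (0.0525/1.42)^(1.42/(1.42−0.0525)) = (0.03697)^(1.038) = 0.03258.

0.0326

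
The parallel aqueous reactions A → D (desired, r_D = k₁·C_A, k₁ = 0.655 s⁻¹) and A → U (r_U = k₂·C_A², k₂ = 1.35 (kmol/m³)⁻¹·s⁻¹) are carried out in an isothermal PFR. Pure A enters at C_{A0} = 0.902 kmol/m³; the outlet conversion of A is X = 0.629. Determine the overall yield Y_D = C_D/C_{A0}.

C_A = C_{A0}(1−X) = 0.3346 kmol/m³.
Along a PFR/batch, dC_D/dC_A = −r_D/(r_D+r_U) = −k₁/(k₁+k₂·C_A).
Integrating from C_{A0} to C_A: C_D = (0.655/1.35)·ln[(0.655+1.35·0.902)/(0.655+1.35·0.335)] = 0.4852·ln(1.873/1.107) = 0.2552 kmol/m³.
Y_D = C_D/C_{A0} = 0.2552/0.902 = 0.283.

0.283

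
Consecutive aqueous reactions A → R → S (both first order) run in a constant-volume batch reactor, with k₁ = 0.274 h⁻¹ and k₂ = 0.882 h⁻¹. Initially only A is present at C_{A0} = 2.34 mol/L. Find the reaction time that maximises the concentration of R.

1.92 h

For first-order series the maximum of C_R occurs at t_opt = ln(k₂/k₁)/(k₂−k₁).
= ln(0.882/0.274)/(0.882−0.274) = ln(3.219)/0.6080 = 1.169/0.6080 = 1.92 h.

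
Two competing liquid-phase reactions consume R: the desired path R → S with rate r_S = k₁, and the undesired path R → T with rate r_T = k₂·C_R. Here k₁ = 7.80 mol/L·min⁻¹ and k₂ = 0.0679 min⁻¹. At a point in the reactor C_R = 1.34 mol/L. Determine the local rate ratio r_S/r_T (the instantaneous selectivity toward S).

S_{S/T} = r_S/r_T = (k₁)/(k₂·C_R) = (k₁/k₂)·C_R⁻¹.
= (7.80) / (0.0679×1.340) = 7.800/0.09099 = 85.7.

85.7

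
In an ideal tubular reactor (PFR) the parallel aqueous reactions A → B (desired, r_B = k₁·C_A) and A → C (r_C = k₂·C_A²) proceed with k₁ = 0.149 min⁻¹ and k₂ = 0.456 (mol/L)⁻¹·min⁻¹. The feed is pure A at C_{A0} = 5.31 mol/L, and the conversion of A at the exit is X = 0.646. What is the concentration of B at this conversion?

C_A = C_{A0}(1−X) = 1.880 mol/L.
Along a PFR/batch, dC_B/dC_A = −r_B/(r_B+r_C) = −k₁/(k₁+k₂·C_A).
Integrating from C_{A0} to C_A: C_B = (0.149/0.456)·ln[(0.149+0.456·5.31)/(0.149+0.456·1.88)] = 0.3268·ln(2.570/1.006) = 0.3065 mol/L.

0.306 mol/L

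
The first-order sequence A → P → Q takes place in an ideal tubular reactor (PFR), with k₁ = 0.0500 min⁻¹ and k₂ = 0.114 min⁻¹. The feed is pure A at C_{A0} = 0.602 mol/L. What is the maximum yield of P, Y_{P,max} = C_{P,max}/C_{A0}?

Evaluating C_P at τ_opt = ln(k₂/k₁)/(k₂−k₁) gives C_{P,max}/C_{A0} = (k₁/k₂)^[k₂/(k₂−k₁)].
= (0.0500/0.114)^(0.114/(0.114−0.0500)) = (0.4386)^(1.781) = 0.2304.

0.230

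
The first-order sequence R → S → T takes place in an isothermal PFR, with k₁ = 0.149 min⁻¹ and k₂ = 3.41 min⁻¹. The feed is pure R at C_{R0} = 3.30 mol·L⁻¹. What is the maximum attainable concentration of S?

Evaluating C_S at τ_opt = ln(k₂/k₁)/(k₂−k₁) gives C_{S,max}/C_{R0} = (k₁/k₂)^[k₂/(k₂−k₁)].
= (0.149/3.41)^(3.41/(3.41−0.149)) = (0.04370)^(1.046) = 0.03787.
C_{S,max} = 0.03787×3.30 = 0.125 mol·L⁻¹.

0.125 mol·L⁻¹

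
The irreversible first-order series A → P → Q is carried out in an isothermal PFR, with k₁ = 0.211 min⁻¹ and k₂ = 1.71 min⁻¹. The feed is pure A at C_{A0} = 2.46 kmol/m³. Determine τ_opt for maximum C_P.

1.40 min

Setting dC_P/dτ = 0 gives τ_opt = ln(k₂/k₁)/(k₂−k₁).
= ln(1.71/0.211)/(1.71−0.211) = ln(8.104)/1.499 = 2.092/1.499 = 1.40 min.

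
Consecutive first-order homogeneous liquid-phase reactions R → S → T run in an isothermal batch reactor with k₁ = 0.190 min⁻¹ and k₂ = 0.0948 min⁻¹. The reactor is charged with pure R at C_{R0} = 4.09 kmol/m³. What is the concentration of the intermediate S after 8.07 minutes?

2.04 kmol/m³

Solving the coupled first-order balances gives C_S(t) = [k₁/(k₂−k₁)]·C_{R0}·(e^(−k₁t) − e^(−k₂t)).
e^(−k₁t) = e^(−0.190×8.07) = e^(−1.533) = 0.2158; e^(−k₂t) = e^(−0.7650) = 0.4653.
C_S = 0.190×4.09/(0.0948−0.190) × (0.2158−0.4653) = (-8.163)×(-0.2495) = 2.037 kmol/m³.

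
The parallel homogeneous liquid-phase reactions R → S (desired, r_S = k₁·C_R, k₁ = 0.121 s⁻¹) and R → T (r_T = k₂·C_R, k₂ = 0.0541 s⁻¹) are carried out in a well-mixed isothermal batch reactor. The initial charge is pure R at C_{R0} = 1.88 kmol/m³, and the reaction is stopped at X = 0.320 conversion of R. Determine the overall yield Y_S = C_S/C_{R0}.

0.221

C_R = C_{R0}(1−X) = 1.278 kmol/m³.
Both paths are first order in R, so the instantaneous fraction to S is constant: dC_S/d(−C_R) = k₁/(k₁+k₂) = 0.6910.
C_S = 0.6910·(C_{R0}−C_R) = 0.6910×0.6016 = 0.416 kmol/m³.
Y_S = C_S/C_{R0} = 0.4157/1.88 = 0.221.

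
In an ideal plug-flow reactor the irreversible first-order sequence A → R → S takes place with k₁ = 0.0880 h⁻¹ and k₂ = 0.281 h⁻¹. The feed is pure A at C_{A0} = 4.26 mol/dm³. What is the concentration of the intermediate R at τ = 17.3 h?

The intermediate concentration in a first-order A→B→C sequence is C_R = k₁C_{A0}(e^(−k₁τ) − e^(−k₂τ))/(k₂−k₁).
e^(−k₁τ) = e^(−0.0880×17.3) = e^(−1.522) = 0.2182; e^(−k₂τ) = e^(−4.861) = 0.007740.
C_R = 0.0880×4.26/(0.281−0.0880) × (0.2182−0.007740) = 1.942×0.2104 = 0.4088 mol/dm³.

0.409 mol/dm³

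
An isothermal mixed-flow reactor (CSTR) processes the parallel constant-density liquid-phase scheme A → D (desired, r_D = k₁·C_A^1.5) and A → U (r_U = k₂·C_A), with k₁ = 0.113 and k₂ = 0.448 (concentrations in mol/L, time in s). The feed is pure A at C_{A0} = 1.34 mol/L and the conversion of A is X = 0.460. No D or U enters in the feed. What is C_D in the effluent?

0.109 mol/L

Exit C_A = C_{A0}(1−X) = 1.34×0.540 = 0.7236 mol/L.
In a CSTR the entire volume is at exit conditions, so r_D = 0.113×0.7236^1.5 = 0.06955 and r_U = 0.448×0.7236 = 0.3242.
Fraction of consumed A going to D: r_D/(r_D+r_U) = 0.1767.
C_D = 0.1767·C_{A0}·X = 0.1767×1.34×0.460 = 0.109 mol/L.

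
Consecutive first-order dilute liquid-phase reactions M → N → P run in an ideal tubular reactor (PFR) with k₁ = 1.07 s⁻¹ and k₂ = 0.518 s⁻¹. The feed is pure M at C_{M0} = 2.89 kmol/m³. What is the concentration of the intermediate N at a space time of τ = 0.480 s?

1.02 kmol/m³

Solving the coupled first-order balances gives C_N(τ) = [k₁/(k₂−k₁)]·C_{M0}·(e^(−k₁τ) − e^(−k₂τ)).
e^(−k₁τ) = e^(−1.07×0.480) = e^(−0.5136) = 0.5983; e^(−k₂τ) = e^(−0.2486) = 0.7799.
C_N = 1.07×2.89/(0.518−1.07) × (0.5983−0.7799) = (-5.602)×(-0.1815) = 1.017 kmol/m³.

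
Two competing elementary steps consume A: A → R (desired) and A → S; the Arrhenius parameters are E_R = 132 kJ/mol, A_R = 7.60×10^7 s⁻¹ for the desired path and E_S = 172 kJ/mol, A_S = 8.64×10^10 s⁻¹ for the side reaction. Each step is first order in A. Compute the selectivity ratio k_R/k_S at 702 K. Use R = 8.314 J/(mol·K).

0.833

Since both paths have the same order in A, the concentration cancels and S_{R/S} = k_R/k_S = (A_R/A_S)·exp[(E_S−E_R)/(RT)].
(E_S−E_R)/(RT) = (172−132)×10³/(8.314×702) = 40000/5836 = 6.854.
k_R/k_S = (7.60×10^7/8.64×10^10)·exp(6.854) = 8.796×10^-4 × 947.2 = 0.833.
Since E_R < E_S, lowering the temperature improves selectivity toward R.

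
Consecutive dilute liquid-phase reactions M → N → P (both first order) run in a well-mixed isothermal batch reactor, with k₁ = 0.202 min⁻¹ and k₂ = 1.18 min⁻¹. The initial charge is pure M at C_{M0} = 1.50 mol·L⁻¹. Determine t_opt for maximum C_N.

The intermediate peaks when r₁ = r₂, i.e. k₁e^(−k₁t) = k₂e^(−k₂t), giving t_opt = ln(k₂/k₁)/(k₂−k₁).
= ln(1.18/0.202)/(1.18−0.202) = ln(5.842)/0.9780 = 1.765/0.9780 = 1.80 min.

1.80 min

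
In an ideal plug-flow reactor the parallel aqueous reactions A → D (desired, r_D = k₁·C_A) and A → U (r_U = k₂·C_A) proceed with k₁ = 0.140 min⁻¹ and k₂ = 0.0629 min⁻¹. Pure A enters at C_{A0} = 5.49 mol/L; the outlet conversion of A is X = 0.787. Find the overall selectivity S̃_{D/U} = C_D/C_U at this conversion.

C_A = C_{A0}(1−X) = 1.169 mol/L.
Both paths are first order in A, so the instantaneous fraction to D is constant: dC_D/d(−C_A) = k₁/(k₁+k₂) = 0.6900.
C_D = 0.6900·(C_{A0}−C_A) = 0.6900×4.321 = 2.98 mol/L.
C_U = (C_{A0}−C_A)−C_D = 1.339 mol/L; S̃_{D/U} = 2.981/1.339 = 2.23.

2.23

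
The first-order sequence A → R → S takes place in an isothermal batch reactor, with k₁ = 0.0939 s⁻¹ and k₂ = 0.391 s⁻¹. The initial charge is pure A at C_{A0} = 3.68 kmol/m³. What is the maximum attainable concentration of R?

0.563 kmol/m³

For a first-order series the maximum intermediate yield is C_{R,max}/C_{A0} = (k₁/k₂)^[k₂/(k₂−k₁)].
= (0.0939/0.391)^(0.391/(0.391−0.0939)) = (0.2402)^(1.316) = 0.1530.
C_{R,max} = 0.1530×3.68 = 0.563 kmol/m³.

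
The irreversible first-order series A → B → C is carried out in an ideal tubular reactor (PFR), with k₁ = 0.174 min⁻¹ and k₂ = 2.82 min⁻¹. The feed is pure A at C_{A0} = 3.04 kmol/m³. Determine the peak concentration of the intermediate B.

0.156 kmol/m³

For a first-order series the maximum intermediate yield is C_{B,max}/C_{A0} = (k₁/k₂)^[k₂/(k₂−k₁)].
= (0.174/2.82)^(2.82/(2.82−0.174)) = (0.06170)^(1.066) = 0.05137.
C_{B,max} = 0.05137×3.04 = 0.156 kmol/m³.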